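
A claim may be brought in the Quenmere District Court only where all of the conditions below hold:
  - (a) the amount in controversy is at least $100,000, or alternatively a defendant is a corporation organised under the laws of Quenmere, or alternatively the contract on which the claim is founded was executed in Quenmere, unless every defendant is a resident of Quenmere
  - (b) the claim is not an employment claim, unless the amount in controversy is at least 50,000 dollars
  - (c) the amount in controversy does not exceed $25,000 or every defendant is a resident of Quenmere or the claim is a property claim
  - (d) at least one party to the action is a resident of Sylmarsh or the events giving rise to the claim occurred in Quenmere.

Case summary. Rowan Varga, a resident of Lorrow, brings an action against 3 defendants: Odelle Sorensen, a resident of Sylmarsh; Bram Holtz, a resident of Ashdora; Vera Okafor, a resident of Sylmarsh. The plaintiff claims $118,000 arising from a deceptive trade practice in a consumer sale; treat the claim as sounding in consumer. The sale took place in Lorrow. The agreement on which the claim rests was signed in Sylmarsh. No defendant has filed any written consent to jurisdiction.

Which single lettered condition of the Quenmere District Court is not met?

The Quenmere District Court:
  (a) The amount in controversy is 118,000 dollars, which meets the $100,000 floor, which satisfies one of the alternatives. Met.
  (b) The claim is a consumer claim, not an employment claim. Condition met.
  (c) The amount in controversy is $118,000, above the $25,000 ceiling; the defendants reside as follows — Odelle Sorensen in Sylmarsh, Bram Holtz in Ashdora, Vera Okafor in Sylmarsh — not all in Quenmere; the claim is a consumer claim, not a property claim — none of the alternatives is met. Fails.
  (d) Odelle Sorensen resides in Sylmarsh, so this disjunct is met. Satisfied.
Only condition (c) fails.

(c)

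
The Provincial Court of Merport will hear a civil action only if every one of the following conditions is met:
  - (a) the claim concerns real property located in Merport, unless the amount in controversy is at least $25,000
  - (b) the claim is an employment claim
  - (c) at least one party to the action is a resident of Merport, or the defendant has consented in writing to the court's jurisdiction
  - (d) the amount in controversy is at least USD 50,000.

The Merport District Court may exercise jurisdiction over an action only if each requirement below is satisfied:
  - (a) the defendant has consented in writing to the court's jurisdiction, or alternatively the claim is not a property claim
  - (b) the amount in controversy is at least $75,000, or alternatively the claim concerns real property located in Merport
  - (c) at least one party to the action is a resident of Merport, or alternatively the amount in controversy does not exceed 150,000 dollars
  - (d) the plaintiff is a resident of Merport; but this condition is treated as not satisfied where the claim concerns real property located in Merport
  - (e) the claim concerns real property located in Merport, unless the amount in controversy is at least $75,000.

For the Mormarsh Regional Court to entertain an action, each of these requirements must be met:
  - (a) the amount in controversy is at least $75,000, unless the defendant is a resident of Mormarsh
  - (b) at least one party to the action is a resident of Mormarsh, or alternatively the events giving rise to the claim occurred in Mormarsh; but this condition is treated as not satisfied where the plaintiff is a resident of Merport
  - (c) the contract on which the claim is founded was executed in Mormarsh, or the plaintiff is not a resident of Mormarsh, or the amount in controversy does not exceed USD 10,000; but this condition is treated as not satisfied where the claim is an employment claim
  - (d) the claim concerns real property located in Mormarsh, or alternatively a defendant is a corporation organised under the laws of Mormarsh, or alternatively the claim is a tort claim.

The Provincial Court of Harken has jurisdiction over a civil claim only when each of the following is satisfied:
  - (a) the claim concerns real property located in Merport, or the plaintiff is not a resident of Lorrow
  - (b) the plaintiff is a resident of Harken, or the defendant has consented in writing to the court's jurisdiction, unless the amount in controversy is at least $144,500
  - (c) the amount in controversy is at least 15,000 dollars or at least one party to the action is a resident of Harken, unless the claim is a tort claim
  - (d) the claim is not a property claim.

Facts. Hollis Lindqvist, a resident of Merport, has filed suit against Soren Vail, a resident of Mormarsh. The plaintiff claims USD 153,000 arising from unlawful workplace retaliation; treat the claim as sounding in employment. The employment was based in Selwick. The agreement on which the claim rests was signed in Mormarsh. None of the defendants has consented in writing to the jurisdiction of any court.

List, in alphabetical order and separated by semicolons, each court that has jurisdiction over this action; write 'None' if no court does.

The Provincial Court of Merport:
  (a) The claim does not concern real property. But the amount in controversy is 153,000 dollars, which meets the USD 25,000 floor, and the 'unless' clause therefore excuses the requirement. Satisfied.
  (b) The claim is an employment claim. Met.
  (c) Hollis Lindqvist resides in Merport, so this disjunct is met. Met.
  (d) The amount in controversy is $153,000, which meets the USD 50,000 floor. Condition met.
  → All conditions met; jurisdiction exists.
The Merport District Court:
  (a) The claim is an employment claim, not a property claim — that alternative is enough. Satisfied.
  (b) The amount in controversy is 153,000 dollars, which meets the $75,000 floor, so one alternative holds. Satisfied.
  (c) Hollis Lindqvist resides in Merport, so one alternative holds. Satisfied.
  (d) The plaintiff resides in Merport. The carve-out does not apply: the claim does not concern real property. Satisfied.
  (e) The claim does not concern real property. The proviso rescues it, though: the amount in controversy is USD 153,000, which meets the 75,000 dollars floor. Met.
  → Jurisdiction lies.
The Mormarsh Regional Court:
  (a) The amount in controversy is 153,000 dollars, which meets the $75,000 floor. Met.
  (b) Soren Vail resides in Mormarsh, which satisfies one of the alternatives. But the plaintiff resides in Merport, triggering the carve-out and defeating this condition. Not satisfied.
  (c) The contract was executed in Mormarsh, which satisfies one of the alternatives. But the carve-out bites: the claim is an employment claim. Condition not met.
  (d) The claim does not concern real property; no defendant is a corporation; the claim is an employment claim, not a tort claim — no alternative holds. Fails.
  → No jurisdiction.
The Provincial Court of Harken:
  (a) The plaintiff resides in Merport, which is not Lorrow, which satisfies one of the alternatives. Satisfied.
  (b) The plaintiff resides in Merport, not Harken; no such written consent has been filed — every alternative fails. But the amount in controversy is USD 153,000, which meets the $144,500 floor, and the 'unless' clause therefore excuses the requirement. Condition met.
  (c) The amount in controversy is 153,000 dollars, which meets the USD 15,000 floor, so one alternative holds. Satisfied.
  (d) The claim is an employment claim, not a property claim. Met.
  → Jurisdiction lies.

the Merport District Court; the Provincial Court of Harken; the Provincial Court of Merport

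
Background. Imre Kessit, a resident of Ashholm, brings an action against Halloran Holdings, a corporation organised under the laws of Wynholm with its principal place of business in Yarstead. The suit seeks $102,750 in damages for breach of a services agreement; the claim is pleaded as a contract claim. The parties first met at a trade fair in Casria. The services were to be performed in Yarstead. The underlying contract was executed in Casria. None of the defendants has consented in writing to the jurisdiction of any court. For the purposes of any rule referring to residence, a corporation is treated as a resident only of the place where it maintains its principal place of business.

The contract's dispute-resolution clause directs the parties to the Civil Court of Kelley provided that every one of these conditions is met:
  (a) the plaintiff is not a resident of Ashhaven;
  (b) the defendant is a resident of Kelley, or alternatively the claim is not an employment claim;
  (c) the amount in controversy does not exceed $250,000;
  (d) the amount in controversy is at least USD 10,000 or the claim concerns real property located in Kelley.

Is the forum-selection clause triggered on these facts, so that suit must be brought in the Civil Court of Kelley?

Yes

The Civil Court of Kelley:
  (a) The plaintiff resides in Ashholm, which is not Ashhaven. Met.
  (b) The claim is a contract claim, not an employment claim, so one alternative holds. Met.
  (c) The amount in controversy is USD 102,750, within the USD 250,000 ceiling. Met.
  (d) The amount in controversy is USD 102,750, which meets the $10,000 floor, so this disjunct is met. Met.
  → The clause applies.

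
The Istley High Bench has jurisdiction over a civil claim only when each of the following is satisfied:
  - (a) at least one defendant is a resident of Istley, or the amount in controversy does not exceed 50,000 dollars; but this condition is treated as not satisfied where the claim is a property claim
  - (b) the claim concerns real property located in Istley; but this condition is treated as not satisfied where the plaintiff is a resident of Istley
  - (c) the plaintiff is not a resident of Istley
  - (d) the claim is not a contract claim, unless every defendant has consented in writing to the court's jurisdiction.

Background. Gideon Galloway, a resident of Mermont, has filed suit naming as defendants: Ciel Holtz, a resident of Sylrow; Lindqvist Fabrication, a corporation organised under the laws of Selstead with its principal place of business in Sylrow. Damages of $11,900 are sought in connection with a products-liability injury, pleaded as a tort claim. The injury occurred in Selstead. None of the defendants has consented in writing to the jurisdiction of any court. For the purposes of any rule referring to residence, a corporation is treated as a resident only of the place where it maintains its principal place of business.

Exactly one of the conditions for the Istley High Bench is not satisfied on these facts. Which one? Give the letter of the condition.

(b)

The Istley High Bench:
  (a) The amount in controversy is $11,900, within the 50,000 dollars ceiling, which satisfies one of the alternatives. And the carve-out is inapplicable — the claim is a tort claim, not a property claim. Satisfied.
  (b) The claim does not concern real property. Not met.
  (c) The plaintiff resides in Mermont, which is not Istley. Condition met.
  (d) The claim is a tort claim, not a contract claim. Condition met.
Only condition (b) fails.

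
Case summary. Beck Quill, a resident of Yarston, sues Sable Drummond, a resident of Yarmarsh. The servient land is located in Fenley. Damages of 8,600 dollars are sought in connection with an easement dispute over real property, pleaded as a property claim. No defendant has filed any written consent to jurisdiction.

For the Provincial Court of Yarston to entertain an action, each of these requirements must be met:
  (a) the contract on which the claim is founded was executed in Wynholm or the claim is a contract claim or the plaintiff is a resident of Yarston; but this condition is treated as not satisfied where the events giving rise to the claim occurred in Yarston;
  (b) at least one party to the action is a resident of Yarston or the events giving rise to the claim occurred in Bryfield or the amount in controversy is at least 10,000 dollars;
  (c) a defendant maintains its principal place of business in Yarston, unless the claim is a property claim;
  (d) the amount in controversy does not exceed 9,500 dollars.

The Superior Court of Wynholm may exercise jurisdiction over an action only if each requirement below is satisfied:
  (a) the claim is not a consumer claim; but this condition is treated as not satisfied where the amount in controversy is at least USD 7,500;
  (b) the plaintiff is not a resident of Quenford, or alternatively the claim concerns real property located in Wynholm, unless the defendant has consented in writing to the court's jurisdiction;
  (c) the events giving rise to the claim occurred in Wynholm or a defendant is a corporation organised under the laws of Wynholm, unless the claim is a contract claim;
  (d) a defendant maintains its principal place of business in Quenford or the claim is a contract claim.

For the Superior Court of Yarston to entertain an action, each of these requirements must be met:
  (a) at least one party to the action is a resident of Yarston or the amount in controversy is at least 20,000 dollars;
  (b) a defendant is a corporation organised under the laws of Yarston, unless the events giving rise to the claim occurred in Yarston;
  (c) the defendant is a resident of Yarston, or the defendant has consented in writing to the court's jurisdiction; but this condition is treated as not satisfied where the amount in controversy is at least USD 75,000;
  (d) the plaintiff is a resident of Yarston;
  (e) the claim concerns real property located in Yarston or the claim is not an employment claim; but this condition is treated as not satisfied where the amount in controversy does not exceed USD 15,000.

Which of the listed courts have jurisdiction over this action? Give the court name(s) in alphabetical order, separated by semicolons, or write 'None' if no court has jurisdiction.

The Provincial Court of Yarston:
  (a) The plaintiff resides in Yarston, so this disjunct is met. The exception is not triggered, since the operative events occurred in Fenley, not Yarston. Condition met.
  (b) Beck Quill resides in Yarston — that alternative is enough. Condition met.
  (c) No defendant is a corporation. However, the claim is a property claim, so the 'unless' proviso supplies this condition. Condition met.
  (d) The amount in controversy is USD 8,600, within the 9,500 dollars ceiling. Condition met.
  → All conditions met; jurisdiction exists.
The Superior Court of Wynholm:
  (a) The claim is a property claim, not a consumer claim. But the carve-out bites: the amount in controversy is $8,600, which meets the $7,500 floor. Condition not met.
  (b) The plaintiff resides in Yarston, which is not Quenford, so one alternative holds. Condition met.
  (c) The operative events occurred in Fenley, not Wynholm; no defendant is a corporation — no alternative holds. The proviso offers no rescue either, since the claim is a property claim, not a contract claim. Not met.
  (d) No defendant is a corporation; the claim is a property claim, not a contract claim — none of the alternatives is met. Condition not met.
  → No jurisdiction.
The Superior Court of Yarston:
  (a) Beck Quill resides in Yarston, so this disjunct is met. Met.
  (b) No defendant is a corporation. And the operative events occurred in Fenley, not Yarston, so the proviso does not save it. Not satisfied.
  (c) The defendant resides in Yarmarsh, not Yarston; no such written consent has been filed — every alternative fails. Condition not met.
  (d) The plaintiff resides in Yarston. Met.
  (e) The claim is a property claim, not an employment claim — that alternative is enough. But the carve-out bites: the amount in controversy is $8,600, within the USD 15,000 ceiling. Not met.
  → At least one condition fails; no jurisdiction.

the Provincial Court of Yarston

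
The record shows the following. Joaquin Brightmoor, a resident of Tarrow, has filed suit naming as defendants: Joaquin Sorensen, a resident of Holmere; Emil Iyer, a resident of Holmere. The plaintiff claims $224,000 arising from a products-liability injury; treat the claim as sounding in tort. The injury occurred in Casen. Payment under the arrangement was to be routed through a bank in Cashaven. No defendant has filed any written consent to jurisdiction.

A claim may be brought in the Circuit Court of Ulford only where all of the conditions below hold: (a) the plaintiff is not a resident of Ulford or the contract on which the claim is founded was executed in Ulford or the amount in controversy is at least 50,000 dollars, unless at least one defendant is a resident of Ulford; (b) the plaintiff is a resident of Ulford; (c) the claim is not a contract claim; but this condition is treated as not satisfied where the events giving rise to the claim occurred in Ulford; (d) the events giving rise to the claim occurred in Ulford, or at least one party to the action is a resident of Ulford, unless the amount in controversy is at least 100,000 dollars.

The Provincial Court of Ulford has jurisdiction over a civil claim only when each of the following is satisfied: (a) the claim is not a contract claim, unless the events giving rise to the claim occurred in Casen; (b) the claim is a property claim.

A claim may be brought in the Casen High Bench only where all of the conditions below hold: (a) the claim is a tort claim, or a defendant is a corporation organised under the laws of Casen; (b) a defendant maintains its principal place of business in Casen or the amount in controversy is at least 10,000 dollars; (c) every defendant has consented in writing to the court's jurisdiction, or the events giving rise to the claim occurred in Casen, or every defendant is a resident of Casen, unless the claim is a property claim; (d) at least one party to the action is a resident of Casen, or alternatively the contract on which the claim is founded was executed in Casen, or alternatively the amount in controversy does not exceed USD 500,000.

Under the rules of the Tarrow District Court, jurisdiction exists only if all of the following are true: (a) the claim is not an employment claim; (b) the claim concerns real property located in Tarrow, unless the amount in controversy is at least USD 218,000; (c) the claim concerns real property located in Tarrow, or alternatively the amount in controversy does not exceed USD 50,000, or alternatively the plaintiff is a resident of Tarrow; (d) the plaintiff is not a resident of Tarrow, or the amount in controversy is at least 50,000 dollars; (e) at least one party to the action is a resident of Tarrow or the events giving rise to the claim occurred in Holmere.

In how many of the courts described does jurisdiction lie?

The Circuit Court of Ulford:
  (a) The plaintiff resides in Tarrow, which is not Ulford, which satisfies one of the alternatives. Satisfied.
  (b) The plaintiff resides in Tarrow, not Ulford. Not satisfied.
  (c) The claim is a tort claim, not a contract claim. The carve-out does not apply: the operative events occurred in Casen, not Ulford. Satisfied.
  (d) The operative events occurred in Casen, not Ulford; no party resides in Ulford — no alternative holds. However, the amount in controversy is $224,000, which meets the $100,000 floor, so the 'unless' proviso supplies this condition. Satisfied.
  → At least one condition fails; no jurisdiction.
The Provincial Court of Ulford:
  (a) The claim is a tort claim, not a contract claim. Met.
  (b) The claim is a tort claim, not a property claim. Condition not met.
  → Not every requirement is met — no jurisdiction.
The Casen High Bench:
  (a) The claim is a tort claim, so this disjunct is met. Satisfied.
  (b) The amount in controversy is 224,000 dollars, which meets the 10,000 dollars floor — that alternative is enough. Satisfied.
  (c) The operative events occurred in Casen, which satisfies one of the alternatives. Met.
  (d) The amount in controversy is $224,000, within the USD 500,000 ceiling, which satisfies one of the alternatives. Met.
  → All conditions met; jurisdiction exists.
The Tarrow District Court:
  (a) The claim is a tort claim, not an employment claim. Met.
  (b) The claim does not concern real property. But the amount in controversy is 224,000 dollars, which meets the USD 218,000 floor, and the 'unless' clause therefore excuses the requirement. Satisfied.
  (c) The plaintiff resides in Tarrow, which satisfies one of the alternatives. Satisfied.
  (d) The amount in controversy is USD 224,000, which meets the USD 50,000 floor, which satisfies one of the alternatives. Met.
  (e) Joaquin Brightmoor resides in Tarrow, so one alternative holds. Condition met.
  → All conditions met; jurisdiction exists.
Courts with jurisdiction: the Casen High Bench, the Tarrow District Court — 2 in total.

2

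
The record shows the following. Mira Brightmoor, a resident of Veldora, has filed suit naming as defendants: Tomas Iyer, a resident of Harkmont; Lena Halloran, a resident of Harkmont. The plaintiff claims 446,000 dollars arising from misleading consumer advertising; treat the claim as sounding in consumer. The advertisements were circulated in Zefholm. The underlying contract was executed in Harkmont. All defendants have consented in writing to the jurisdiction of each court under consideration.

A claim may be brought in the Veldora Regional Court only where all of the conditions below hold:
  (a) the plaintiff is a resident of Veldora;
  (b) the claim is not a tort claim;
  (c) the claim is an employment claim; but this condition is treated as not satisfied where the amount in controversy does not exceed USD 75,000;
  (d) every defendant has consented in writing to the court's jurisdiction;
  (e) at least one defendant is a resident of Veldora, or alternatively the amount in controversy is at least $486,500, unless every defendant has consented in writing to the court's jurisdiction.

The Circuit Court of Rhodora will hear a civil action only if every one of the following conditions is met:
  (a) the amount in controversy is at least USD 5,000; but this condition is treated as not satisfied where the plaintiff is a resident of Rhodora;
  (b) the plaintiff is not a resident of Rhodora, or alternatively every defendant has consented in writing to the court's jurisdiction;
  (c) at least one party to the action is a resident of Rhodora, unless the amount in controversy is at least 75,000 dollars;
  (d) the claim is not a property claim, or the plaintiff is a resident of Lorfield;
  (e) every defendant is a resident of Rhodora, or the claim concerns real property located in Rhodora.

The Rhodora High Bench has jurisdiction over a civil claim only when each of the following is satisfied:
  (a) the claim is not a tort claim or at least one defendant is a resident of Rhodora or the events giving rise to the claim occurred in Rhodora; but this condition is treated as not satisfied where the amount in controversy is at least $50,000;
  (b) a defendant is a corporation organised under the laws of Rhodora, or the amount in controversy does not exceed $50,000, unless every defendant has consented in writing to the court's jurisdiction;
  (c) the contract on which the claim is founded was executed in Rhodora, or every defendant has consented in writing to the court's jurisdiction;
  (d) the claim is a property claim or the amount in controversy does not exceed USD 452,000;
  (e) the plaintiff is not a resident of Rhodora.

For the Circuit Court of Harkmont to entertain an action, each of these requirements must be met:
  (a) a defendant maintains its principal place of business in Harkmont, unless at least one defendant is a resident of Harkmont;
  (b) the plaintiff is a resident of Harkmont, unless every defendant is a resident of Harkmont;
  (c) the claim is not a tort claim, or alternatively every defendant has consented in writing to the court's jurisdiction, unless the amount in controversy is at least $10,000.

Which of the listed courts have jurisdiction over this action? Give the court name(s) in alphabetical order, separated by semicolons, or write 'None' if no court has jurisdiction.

the Circuit Court of Harkmont

The Veldora Regional Court:
  (a) The plaintiff resides in Veldora. Satisfied.
  (b) The claim is a consumer claim, not a tort claim. Condition met.
  (c) The claim is a consumer claim, not an employment claim. Condition not met.
  (d) Every defendant has filed written consent. Met.
  (e) No defendant resides in Veldora (they reside in Harkmont, Harkmont); the amount in controversy is $446,000, below the 486,500 dollars floor — none of the alternatives is met. But every defendant has filed written consent, and the 'unless' clause therefore excuses the requirement. Met.
  → At least one condition fails; no jurisdiction.
The Circuit Court of Rhodora:
  (a) The amount in controversy is USD 446,000, which meets the $5,000 floor. And the carve-out is inapplicable — the plaintiff resides in Veldora, not Rhodora. Satisfied.
  (b) The plaintiff resides in Veldora, which is not Rhodora, so this disjunct is met. Met.
  (c) No party resides in Rhodora. But the amount in controversy is 446,000 dollars, which meets the $75,000 floor, and the 'unless' clause therefore excuses the requirement. Condition met.
  (d) The claim is a consumer claim, not a property claim, so one alternative holds. Satisfied.
  (e) The defendants reside as follows — Tomas Iyer in Harkmont, Lena Halloran in Harkmont — not all in Rhodora; the claim does not concern real property — none of the alternatives is met. Condition not met.
  → At least one condition fails; no jurisdiction.
The Rhodora High Bench:
  (a) The claim is a consumer claim, not a tort claim, so this disjunct is met. However, the amount in controversy is 446,000 dollars, which meets the USD 50,000 floor, which falls within the stated exception and so defeats the condition. Not met.
  (b) No defendant is a corporation; the amount in controversy is USD 446,000, above the 50,000 dollars ceiling — no alternative holds. But every defendant has filed written consent, and the 'unless' clause therefore excuses the requirement. Satisfied.
  (c) Every defendant has filed written consent, so one alternative holds. Met.
  (d) The amount in controversy is $446,000, within the USD 452,000 ceiling — that alternative is enough. Condition met.
  (e) The plaintiff resides in Veldora, which is not Rhodora. Satisfied.
  → The court lacks jurisdiction.
The Circuit Court of Harkmont:
  (a) No defendant is a corporation. The proviso rescues it, though: Tomas Iyer resides in Harkmont. Condition met.
  (b) The plaintiff resides in Veldora, not Harkmont. However, the defendants reside as follows — Tomas Iyer in Harkmont, Lena Halloran in Harkmont — all in Harkmont, so the 'unless' proviso supplies this condition. Condition met.
  (c) The claim is a consumer claim, not a tort claim — that alternative is enough. Met.
  → The court has jurisdiction.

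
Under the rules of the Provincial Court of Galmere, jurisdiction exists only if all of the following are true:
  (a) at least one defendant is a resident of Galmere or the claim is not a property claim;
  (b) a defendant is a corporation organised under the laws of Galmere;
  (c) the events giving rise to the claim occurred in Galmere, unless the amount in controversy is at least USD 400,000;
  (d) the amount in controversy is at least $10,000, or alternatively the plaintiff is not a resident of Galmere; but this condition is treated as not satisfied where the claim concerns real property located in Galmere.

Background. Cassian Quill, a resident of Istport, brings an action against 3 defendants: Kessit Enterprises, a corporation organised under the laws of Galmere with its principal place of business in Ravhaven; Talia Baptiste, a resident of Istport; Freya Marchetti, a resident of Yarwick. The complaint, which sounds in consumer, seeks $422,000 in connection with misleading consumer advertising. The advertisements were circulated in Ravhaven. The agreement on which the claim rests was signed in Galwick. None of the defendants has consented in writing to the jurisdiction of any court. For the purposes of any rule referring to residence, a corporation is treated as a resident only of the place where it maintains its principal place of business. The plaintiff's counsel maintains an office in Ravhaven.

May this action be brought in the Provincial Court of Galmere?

Yes

The Provincial Court of Galmere:
  (a) The claim is a consumer claim, not a property claim, which satisfies one of the alternatives. Condition met.
  (b) Kessit Enterprises is organised under the laws of Galmere. Condition met.
  (c) The operative events occurred in Ravhaven, not Galmere. However, the amount in controversy is 422,000 dollars, which meets the USD 400,000 floor, so the 'unless' proviso supplies this condition. Met.
  (d) The amount in controversy is 422,000 dollars, which meets the $10,000 floor, which satisfies one of the alternatives. The carve-out does not apply: the claim does not concern real property. Met.
  → Every requirement is satisfied — jurisdiction.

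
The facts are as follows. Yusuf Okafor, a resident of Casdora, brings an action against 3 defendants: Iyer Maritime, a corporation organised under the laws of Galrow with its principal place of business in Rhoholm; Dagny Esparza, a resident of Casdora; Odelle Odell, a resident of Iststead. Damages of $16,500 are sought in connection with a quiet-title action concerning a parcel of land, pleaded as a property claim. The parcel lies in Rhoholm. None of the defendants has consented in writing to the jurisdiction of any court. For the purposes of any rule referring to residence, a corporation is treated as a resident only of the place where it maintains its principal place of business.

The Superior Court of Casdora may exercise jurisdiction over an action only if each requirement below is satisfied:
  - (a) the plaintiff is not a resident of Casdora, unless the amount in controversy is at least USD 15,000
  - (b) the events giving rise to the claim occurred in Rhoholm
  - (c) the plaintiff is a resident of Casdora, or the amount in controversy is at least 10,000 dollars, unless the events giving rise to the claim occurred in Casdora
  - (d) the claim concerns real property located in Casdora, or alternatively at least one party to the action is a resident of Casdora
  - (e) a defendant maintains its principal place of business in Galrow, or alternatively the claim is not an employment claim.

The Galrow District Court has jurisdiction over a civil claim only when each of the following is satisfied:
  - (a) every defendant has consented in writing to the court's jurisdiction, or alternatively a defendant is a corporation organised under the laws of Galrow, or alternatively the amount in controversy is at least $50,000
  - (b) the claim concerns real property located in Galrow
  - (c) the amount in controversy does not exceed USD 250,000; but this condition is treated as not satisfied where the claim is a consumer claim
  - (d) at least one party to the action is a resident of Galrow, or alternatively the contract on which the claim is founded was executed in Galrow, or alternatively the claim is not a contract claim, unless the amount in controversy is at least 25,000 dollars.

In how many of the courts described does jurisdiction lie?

The Superior Court of Casdora:
  (a) The plaintiff resides in Casdora. The proviso rescues it, though: the amount in controversy is USD 16,500, which meets the 15,000 dollars floor. Satisfied.
  (b) The operative events occurred in Rhoholm. Met.
  (c) The plaintiff resides in Casdora — that alternative is enough. Met.
  (d) Yusuf Okafor resides in Casdora — that alternative is enough. Satisfied.
  (e) The claim is a property claim, not an employment claim — that alternative is enough. Satisfied.
  → Every requirement is satisfied — jurisdiction.
The Galrow District Court:
  (a) Iyer Maritime is organised under the laws of Galrow, which satisfies one of the alternatives. Satisfied.
  (b) The property lies in Rhoholm, not Galrow. Fails.
  (c) The amount in controversy is $16,500, within the $250,000 ceiling. And the carve-out is inapplicable — the claim is a property claim, not a consumer claim. Condition met.
  (d) The claim is a property claim, not a contract claim, so this disjunct is met. Met.
  → Not every requirement is met — no jurisdiction.
Courts with jurisdiction: the Superior Court of Casdora — 1 in total.

1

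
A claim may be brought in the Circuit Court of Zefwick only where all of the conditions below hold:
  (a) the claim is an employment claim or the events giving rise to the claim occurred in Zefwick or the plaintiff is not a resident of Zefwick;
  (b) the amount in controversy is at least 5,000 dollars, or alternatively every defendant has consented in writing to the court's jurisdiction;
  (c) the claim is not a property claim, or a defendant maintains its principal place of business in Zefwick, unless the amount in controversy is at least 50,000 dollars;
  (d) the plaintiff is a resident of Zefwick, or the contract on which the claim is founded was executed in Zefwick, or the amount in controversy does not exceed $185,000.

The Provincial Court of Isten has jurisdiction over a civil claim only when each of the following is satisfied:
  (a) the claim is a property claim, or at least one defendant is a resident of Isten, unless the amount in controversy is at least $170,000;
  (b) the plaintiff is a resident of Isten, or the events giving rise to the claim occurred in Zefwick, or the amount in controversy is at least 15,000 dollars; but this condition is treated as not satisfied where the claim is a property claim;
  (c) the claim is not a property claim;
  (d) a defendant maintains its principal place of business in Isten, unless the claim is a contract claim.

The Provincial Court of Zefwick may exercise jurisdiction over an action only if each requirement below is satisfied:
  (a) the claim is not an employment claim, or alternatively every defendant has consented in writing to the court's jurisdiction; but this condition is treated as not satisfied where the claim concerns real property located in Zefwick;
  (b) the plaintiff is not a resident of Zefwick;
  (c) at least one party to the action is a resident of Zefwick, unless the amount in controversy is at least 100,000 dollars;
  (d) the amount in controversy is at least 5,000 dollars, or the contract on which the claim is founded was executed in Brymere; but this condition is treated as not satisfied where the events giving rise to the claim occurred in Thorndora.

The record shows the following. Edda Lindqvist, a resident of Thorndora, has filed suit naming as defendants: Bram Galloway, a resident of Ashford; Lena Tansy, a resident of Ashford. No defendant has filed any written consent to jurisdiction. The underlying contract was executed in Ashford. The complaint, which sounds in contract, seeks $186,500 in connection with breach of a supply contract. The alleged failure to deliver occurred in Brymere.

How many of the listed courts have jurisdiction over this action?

2

The Circuit Court of Zefwick:
  (a) The plaintiff resides in Thorndora, which is not Zefwick — that alternative is enough. Met.
  (b) The amount in controversy is $186,500, which meets the USD 5,000 floor, so one alternative holds. Met.
  (c) The claim is a contract claim, not a property claim, so one alternative holds. Condition met.
  (d) The plaintiff resides in Thorndora, not Zefwick; the contract was executed in Ashford, not Zefwick; the amount in controversy is USD 186,500, above the 185,000 dollars ceiling — none of the alternatives is met. Condition not met.
  → Not every requirement is met — no jurisdiction.
The Provincial Court of Isten:
  (a) The claim is a contract claim, not a property claim; no defendant resides in Isten (they reside in Ashford, Ashford) — none of the alternatives is met. But the amount in controversy is 186,500 dollars, which meets the 170,000 dollars floor, and the 'unless' clause therefore excuses the requirement. Met.
  (b) The amount in controversy is 186,500 dollars, which meets the $15,000 floor, so one alternative holds. The exception is not triggered, since the claim is a contract claim, not a property claim. Condition met.
  (c) The claim is a contract claim, not a property claim. Satisfied.
  (d) No defendant is a corporation. However, the claim is a contract claim, so the 'unless' proviso supplies this condition. Met.
  → Every requirement is satisfied — jurisdiction.
The Provincial Court of Zefwick:
  (a) The claim is a contract claim, not an employment claim, so one alternative holds. And the carve-out is inapplicable — the claim does not concern real property. Met.
  (b) The plaintiff resides in Thorndora, which is not Zefwick. Met.
  (c) No party resides in Zefwick. However, the amount in controversy is 186,500 dollars, which meets the $100,000 floor, so the 'unless' proviso supplies this condition. Satisfied.
  (d) The amount in controversy is $186,500, which meets the $5,000 floor, which satisfies one of the alternatives. The exception is not triggered, since the operative events occurred in Brymere, not Thorndora. Met.
  → The court has jurisdiction.
Courts with jurisdiction: the Provincial Court of Isten, the Provincial Court of Zefwick — 2 in total.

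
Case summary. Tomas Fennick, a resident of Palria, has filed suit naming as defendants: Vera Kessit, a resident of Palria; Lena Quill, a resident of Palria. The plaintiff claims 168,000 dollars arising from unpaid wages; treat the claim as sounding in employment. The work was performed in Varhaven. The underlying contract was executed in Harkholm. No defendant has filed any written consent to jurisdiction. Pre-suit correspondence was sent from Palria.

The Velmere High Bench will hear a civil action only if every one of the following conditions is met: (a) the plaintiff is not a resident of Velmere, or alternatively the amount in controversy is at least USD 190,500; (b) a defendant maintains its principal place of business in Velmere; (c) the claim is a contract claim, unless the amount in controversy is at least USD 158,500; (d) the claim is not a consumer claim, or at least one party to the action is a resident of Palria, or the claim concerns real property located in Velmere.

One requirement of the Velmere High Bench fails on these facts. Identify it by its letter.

(b)

The Velmere High Bench:
  (a) The plaintiff resides in Palria, which is not Velmere, so this disjunct is met. Condition met.
  (b) No defendant is a corporation. Condition not met.
  (c) The claim is an employment claim, not a contract claim. The proviso rescues it, though: the amount in controversy is $168,000, which meets the USD 158,500 floor. Met.
  (d) The claim is an employment claim, not a consumer claim, so this disjunct is met. Condition met.
Only condition (b) fails.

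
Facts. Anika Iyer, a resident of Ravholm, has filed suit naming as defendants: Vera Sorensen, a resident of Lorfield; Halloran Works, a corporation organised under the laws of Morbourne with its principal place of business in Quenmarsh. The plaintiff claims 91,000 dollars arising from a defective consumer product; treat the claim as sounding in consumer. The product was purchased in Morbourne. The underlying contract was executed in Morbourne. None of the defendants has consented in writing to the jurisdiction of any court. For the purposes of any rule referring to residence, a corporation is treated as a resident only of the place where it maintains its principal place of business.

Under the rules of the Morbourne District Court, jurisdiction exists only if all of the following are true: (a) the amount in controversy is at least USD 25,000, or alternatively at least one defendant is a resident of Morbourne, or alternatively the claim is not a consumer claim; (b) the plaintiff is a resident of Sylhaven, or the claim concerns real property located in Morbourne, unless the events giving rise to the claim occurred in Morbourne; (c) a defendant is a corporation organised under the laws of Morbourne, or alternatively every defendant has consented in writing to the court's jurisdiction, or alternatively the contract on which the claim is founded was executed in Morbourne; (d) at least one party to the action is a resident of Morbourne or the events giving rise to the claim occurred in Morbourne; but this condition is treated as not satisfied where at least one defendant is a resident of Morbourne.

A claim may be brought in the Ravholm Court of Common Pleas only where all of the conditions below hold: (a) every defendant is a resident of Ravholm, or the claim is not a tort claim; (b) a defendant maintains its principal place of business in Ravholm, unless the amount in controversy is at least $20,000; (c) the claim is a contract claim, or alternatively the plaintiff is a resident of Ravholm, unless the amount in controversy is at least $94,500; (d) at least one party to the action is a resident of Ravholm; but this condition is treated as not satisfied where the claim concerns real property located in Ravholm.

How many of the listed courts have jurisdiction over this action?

2

The Morbourne District Court:
  (a) The amount in controversy is 91,000 dollars, which meets the USD 25,000 floor, so this disjunct is met. Condition met.
  (b) The plaintiff resides in Ravholm, not Sylhaven; the claim does not concern real property — every alternative fails. But the operative events occurred in Morbourne, and the 'unless' clause therefore excuses the requirement. Condition met.
  (c) Halloran Works is organised under the laws of Morbourne, so this disjunct is met. Met.
  (d) The operative events occurred in Morbourne, so one alternative holds. The exception is not triggered, since no defendant resides in Morbourne (they reside in Lorfield, Quenmarsh). Satisfied.
  → Every requirement is satisfied — jurisdiction.
The Ravholm Court of Common Pleas:
  (a) The claim is a consumer claim, not a tort claim, so this disjunct is met. Met.
  (b) The corporate defendant(s) have their principal place of business in Quenmarsh, not Ravholm. But the amount in controversy is USD 91,000, which meets the USD 20,000 floor, and the 'unless' clause therefore excuses the requirement. Condition met.
  (c) The plaintiff resides in Ravholm, so this disjunct is met. Condition met.
  (d) Anika Iyer resides in Ravholm. The carve-out does not apply: the claim does not concern real property. Condition met.
  → Jurisdiction lies.
Courts with jurisdiction: the Morbourne District Court, the Ravholm Court of Common Pleas — 2 in total.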